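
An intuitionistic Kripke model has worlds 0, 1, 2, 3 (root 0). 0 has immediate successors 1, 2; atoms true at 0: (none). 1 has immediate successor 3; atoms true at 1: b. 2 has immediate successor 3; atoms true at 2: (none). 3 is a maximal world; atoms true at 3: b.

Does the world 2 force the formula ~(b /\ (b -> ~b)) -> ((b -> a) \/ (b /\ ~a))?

2 ||-/- ~(b /\ (b -> ~b)) -> ((b -> a) \/ (b /\ ~a)): already at 2 itself, 2 ||- ~(b /\ (b -> ~b)) but 2 ||-/- (b -> a) \/ (b /\ ~a).
2 ||-/- (b -> a) \/ (b /\ ~a): neither disjunct is forced at 2.
2 ||-/- b -> a: at the accessible world 3, 3 ||- b but 3 ||-/- a.
3 lacks atom a, so 3 ||-/- a.

No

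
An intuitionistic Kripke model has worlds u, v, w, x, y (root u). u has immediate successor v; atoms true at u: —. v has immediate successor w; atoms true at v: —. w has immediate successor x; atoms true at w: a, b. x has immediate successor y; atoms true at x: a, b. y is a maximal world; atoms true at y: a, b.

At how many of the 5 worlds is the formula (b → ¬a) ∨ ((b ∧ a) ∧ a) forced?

u: does not force it — u ⊮ (b → ¬a) ∨ ((b ∧ a) ∧ a): neither disjunct is forced at u.
v: does not force it — v ⊮ (b → ¬a) ∨ ((b ∧ a) ∧ a): neither disjunct is forced at v.
w: forces it.
x: forces it.
y: forces it.
Worlds forcing the formula: {w, x, y}.

3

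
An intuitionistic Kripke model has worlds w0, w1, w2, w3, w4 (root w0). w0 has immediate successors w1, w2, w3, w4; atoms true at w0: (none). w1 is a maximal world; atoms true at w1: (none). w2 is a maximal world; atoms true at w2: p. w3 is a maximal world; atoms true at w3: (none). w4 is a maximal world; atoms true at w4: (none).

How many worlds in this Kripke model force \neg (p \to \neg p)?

1

w0: does not force it — w0 \nVdash \neg (p \to \neg p) since w1 is accessible from w0 and w1 \Vdash p \to \neg p.
w1: does not force it — w1 \nVdash \neg (p \to \neg p) since w1 is accessible from w1 and w1 \Vdash p \to \neg p.
w2: forces it.
w3: does not force it — w3 \nVdash \neg (p \to \neg p) since w3 is accessible from w3 and w3 \Vdash p \to \neg p.
w4: does not force it.
Worlds forcing the formula: {w2}.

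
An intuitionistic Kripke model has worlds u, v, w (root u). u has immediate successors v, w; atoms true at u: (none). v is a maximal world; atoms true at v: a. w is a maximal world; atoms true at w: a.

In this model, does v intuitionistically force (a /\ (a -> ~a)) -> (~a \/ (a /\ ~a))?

v ||- (a /\ (a -> ~a)) -> (~a \/ (a /\ ~a)) vacuously: no world accessible from v forces the antecedent a /\ (a -> ~a).

Yes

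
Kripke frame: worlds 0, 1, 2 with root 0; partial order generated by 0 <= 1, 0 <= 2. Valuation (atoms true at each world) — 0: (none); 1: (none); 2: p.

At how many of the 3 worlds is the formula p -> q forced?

1

0: does not force it — 0 ||-/- p -> q: at the accessible world 2, 2 ||- p but 2 ||-/- q.
1: forces it.
2: does not force it.
Worlds forcing the formula: {1}.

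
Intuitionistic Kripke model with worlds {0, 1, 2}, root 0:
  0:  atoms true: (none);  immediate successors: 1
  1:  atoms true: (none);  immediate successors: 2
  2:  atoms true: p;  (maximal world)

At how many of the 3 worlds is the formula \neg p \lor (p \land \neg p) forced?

0

0: does not force it — 0 \nVdash \neg p \lor (p \land \neg p): neither disjunct is forced at 0.
1: does not force it.
2: does not force it.
Worlds forcing the formula: { }.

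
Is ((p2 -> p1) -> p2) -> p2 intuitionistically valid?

No

This is Peirce's law, which is not intuitionistically valid.
A Kripke countermodel: worlds s0, s1; order generated by s0 <= s1; atoms true at each world — s0:{}; s1:{p2}.
s0 ||-/- ((p2 -> p1) -> p2) -> p2: already at s0 itself, s0 ||- (p2 -> p1) -> p2 but s0 ||-/- p2.
s0 lacks atom p2, so s0 ||-/- p2.
So the root s0 does not force the formula.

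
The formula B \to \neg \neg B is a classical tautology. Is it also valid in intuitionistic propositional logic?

This is double-negation introduction, which is intuitionistically derivable.
If a world forces B then every accessible world forces B (persistence), so none forces \neg B; hence \neg \neg B.

Yes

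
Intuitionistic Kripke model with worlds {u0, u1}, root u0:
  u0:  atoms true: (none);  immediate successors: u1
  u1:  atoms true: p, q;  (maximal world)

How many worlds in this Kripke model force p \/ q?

1

u0: does not force it — u0 ||-/- p \/ q: neither disjunct is forced at u0.
u1: forces it.
Worlds forcing the formula: {u1}.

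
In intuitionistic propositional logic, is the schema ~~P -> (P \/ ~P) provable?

This is a variant of double-negation elimination (deriving excluded middle from double negation), which is not intuitionistically valid.
A Kripke countermodel: worlds a, b; order generated by a <= b; atoms true at each world — a:{}; b:{P}.
a ||-/- ~~P -> (P \/ ~P): already at a itself, a ||- ~~P but a ||-/- P \/ ~P.
a ||-/- P \/ ~P: neither disjunct is forced at a.
a lacks atom P, so a ||-/- P.
So the root a does not force the formula.

No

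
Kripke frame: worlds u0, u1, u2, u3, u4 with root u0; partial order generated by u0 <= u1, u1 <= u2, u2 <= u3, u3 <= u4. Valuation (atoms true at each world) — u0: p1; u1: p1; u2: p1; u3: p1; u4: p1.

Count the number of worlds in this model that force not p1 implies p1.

u0: forces it.
u1: forces it.
u2: forces it.
u3: forces it.
u4: forces it.
Worlds forcing the formula: {u0, u1, u2, u3, u4}.

5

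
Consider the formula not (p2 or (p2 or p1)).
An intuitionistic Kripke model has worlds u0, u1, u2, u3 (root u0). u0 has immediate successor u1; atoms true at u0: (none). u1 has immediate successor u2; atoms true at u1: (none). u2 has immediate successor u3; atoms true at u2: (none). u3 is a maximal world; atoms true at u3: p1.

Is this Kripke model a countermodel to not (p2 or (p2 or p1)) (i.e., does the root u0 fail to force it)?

u0 does not force not (p2 or (p2 or p1)) since u3 is accessible from u0 and u3 forces p2 or (p2 or p1).
u3 forces p2 or (p2 or p1) via the disjunct p2 or p1.
So the root u0 does not force not (p2 or (p2 or p1)); the model is a countermodel.

Yes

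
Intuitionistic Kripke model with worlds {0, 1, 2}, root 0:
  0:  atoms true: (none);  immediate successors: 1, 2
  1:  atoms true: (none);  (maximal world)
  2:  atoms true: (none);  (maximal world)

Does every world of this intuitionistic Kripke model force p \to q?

0 \Vdash p \to q vacuously: no world accessible from 0 forces the antecedent p.
Since the root 0 forces p \to q and forcing is persistent (monotone upward), every world forces it.

Yes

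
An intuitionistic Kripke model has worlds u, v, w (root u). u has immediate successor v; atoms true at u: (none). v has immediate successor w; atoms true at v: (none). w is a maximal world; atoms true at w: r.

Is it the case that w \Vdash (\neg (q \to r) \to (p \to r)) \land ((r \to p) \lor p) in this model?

w \nVdash (\neg (q \to r) \to (p \to r)) \land ((r \to p) \lor p) since w fails (r \to p) \lor p.

No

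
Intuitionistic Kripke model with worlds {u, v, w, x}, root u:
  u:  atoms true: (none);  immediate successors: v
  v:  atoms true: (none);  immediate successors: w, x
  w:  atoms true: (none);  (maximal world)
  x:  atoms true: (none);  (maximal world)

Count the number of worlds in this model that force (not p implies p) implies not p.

4

u: forces it.
v: forces it.
w: forces it.
x: forces it.
Worlds forcing the formula: {u, v, w, x}.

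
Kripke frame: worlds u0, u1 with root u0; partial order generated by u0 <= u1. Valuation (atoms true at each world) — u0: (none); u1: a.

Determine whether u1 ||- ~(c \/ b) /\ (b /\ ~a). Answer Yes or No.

No

u1 ||-/- ~(c \/ b) /\ (b /\ ~a) since u1 fails b /\ ~a.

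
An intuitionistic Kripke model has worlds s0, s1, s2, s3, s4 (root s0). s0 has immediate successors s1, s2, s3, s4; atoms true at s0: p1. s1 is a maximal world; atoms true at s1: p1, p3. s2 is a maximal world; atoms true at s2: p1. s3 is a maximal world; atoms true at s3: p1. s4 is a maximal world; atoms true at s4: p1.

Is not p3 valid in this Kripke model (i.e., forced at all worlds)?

Not every world: s0 does not force not p3.
s0 does not force not p3 since s1 is accessible from s0 and s1 forces p3.

No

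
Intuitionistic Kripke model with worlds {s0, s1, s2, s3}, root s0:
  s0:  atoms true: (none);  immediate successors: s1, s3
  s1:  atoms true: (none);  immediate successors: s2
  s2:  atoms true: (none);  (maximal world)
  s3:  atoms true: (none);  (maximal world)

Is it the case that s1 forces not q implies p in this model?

No

s1 does not force not q implies p: already at s1 itself, s1 forces not q but s1 does not force p.
s1 lacks atom p, so s1 does not force p.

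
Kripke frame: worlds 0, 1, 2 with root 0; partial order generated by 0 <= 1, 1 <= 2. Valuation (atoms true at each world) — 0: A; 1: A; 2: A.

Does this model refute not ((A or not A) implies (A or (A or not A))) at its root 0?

0 does not force not ((A or not A) implies (A or (A or not A))) since 0 is accessible from 0 and 0 forces (A or not A) implies (A or (A or not A)).
0 forces (A or not A) implies (A or (A or not A)): every world accessible from 0 that forces A or not A (namely 0, 1, 2) also forces A or (A or not A).
So the root 0 does not force not ((A or not A) implies (A or (A or not A))); the model is a countermodel.

Yes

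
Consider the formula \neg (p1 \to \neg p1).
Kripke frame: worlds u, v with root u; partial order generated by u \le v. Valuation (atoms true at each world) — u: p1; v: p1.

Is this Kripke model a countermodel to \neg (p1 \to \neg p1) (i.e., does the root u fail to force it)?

u \Vdash \neg (p1 \to \neg p1): no world accessible from u forces p1 \to \neg p1.
So the root u forces \neg (p1 \to \neg p1); the model is not a countermodel.

No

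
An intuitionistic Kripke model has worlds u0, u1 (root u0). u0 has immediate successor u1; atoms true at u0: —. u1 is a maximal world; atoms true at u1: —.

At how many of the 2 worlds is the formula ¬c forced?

2

u0: forces it.
u1: forces it.
Worlds forcing the formula: {u0, u1}.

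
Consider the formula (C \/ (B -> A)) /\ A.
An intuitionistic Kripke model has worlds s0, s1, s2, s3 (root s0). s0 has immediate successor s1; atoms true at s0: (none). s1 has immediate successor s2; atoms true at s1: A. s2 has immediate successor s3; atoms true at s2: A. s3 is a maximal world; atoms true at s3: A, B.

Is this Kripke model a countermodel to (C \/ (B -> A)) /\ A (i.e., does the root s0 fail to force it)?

s0 ||-/- (C \/ (B -> A)) /\ A since s0 fails A.
So the root s0 does not force (C \/ (B -> A)) /\ A; the model is a countermodel.

Yes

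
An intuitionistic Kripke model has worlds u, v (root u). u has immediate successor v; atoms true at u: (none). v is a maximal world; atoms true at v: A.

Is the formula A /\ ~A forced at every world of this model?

Not every world: u ||-/- A /\ ~A.
u ||-/- A /\ ~A since u fails A.

No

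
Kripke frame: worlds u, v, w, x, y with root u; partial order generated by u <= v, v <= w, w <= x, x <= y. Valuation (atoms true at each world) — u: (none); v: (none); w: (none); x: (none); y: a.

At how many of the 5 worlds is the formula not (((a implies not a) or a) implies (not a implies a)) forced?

0

u: does not force it — u does not force not (((a implies not a) or a) implies (not a implies a)) since u is accessible from u and u forces ((a implies not a) or a) implies (not a implies a).
v: does not force it.
w: does not force it.
x: does not force it.
y: does not force it.
Worlds forcing the formula: { }.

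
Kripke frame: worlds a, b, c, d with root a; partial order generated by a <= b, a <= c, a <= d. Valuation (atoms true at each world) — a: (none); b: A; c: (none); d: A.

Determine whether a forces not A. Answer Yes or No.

No

a does not force not A since b is accessible from a and b forces A.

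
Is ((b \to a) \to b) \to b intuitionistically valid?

This is Peirce's law, which is not intuitionistically valid.
A Kripke countermodel: worlds u0, u1; order generated by u0 \le u1; atoms true at each world — u0:{}; u1:{b}.
u0 \nVdash ((b \to a) \to b) \to b: already at u0 itself, u0 \Vdash (b \to a) \to b but u0 \nVdash b.
u0 lacks atom b, so u0 \nVdash b.
So the root u0 does not force the formula.

No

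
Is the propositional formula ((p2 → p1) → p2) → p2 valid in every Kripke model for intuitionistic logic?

No

This is Peirce's law, which is not intuitionistically valid.
A Kripke countermodel: worlds u0, u1; order generated by u0 ≤ u1; atoms true at each world — u0:{}; u1:{p2}.
u0 ⊮ ((p2 → p1) → p2) → p2: already at u0 itself, u0 ⊩ (p2 → p1) → p2 but u0 ⊮ p2.
u0 lacks atom p2, so u0 ⊮ p2.
So the root u0 does not force the formula.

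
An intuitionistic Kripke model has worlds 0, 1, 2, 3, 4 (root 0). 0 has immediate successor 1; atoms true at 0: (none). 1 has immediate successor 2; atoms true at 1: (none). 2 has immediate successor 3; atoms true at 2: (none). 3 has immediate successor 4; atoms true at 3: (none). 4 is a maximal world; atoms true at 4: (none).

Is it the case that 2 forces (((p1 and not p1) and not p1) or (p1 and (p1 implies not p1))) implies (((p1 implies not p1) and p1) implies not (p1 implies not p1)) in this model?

Yes

2 forces (((p1 and not p1) and not p1) or (p1 and (p1 implies not p1))) implies (((p1 implies not p1) and p1) implies not (p1 implies not p1)) vacuously: no world accessible from 2 forces the antecedent ((p1 and not p1) and not p1) or (p1 and (p1 implies not p1)).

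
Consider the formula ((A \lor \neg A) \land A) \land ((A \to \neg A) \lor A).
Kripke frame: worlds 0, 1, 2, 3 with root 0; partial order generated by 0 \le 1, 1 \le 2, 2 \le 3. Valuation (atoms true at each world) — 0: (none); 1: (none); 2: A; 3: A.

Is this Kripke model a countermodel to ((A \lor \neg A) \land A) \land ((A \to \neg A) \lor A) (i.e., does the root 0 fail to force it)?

0 \nVdash ((A \lor \neg A) \land A) \land ((A \to \neg A) \lor A) since 0 fails (A \lor \neg A) \land A.
So the root 0 does not force ((A \lor \neg A) \land A) \land ((A \to \neg A) \lor A); the model is a countermodel.

Yes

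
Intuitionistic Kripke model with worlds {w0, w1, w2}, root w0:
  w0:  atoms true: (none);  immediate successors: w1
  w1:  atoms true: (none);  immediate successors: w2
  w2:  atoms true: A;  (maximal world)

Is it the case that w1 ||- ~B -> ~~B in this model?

No

w1 ||-/- ~B -> ~~B: already at w1 itself, w1 ||- ~B but w1 ||-/- ~~B.
w1 ||-/- ~~B since w1 is accessible from w1 and w1 ||- ~B.
w1 ||- ~B: no world accessible from w1 forces B.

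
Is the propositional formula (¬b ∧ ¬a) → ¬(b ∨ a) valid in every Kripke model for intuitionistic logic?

Yes

This is a constructively valid De Morgan direction (conjunction of negations to negated disjunction), which is intuitionistically derivable.
If both ¬b and ¬a hold at a world, no accessible world forces b or forces a, so none forces b ∨ a.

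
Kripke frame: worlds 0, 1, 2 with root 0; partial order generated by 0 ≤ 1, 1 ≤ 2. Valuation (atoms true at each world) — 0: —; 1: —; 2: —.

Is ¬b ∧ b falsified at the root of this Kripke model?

Yes

0 ⊮ ¬b ∧ b since 0 fails b.
So the root 0 does not force ¬b ∧ b; the model is a countermodel.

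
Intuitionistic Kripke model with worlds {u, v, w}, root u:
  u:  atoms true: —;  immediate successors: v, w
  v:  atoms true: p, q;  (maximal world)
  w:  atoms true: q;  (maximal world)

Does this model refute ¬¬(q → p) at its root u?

Yes

u ⊮ ¬¬(q → p) since w is accessible from u and w ⊩ ¬(q → p).
w ⊩ ¬(q → p): no world accessible from w forces q → p.
So the root u does not force ¬¬(q → p); the model is a countermodel.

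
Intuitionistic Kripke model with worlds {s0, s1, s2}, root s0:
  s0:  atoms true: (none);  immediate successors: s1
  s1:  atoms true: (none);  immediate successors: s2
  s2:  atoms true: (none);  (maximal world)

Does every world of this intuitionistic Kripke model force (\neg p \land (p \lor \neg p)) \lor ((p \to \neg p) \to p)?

Yes

s0 \Vdash (\neg p \land (p \lor \neg p)) \lor ((p \to \neg p) \to p) via the disjunct \neg p \land (p \lor \neg p).
Since the root s0 forces (\neg p \land (p \lor \neg p)) \lor ((p \to \neg p) \to p) and forcing is persistent (monotone upward), every world forces it.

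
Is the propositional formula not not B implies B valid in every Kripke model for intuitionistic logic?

No

This is double-negation elimination, which is not intuitionistically valid.
A Kripke countermodel: worlds u0, u1; order generated by u0 <= u1; atoms true at each world — u0:{}; u1:{B}.
u0 does not force not not B implies B: already at u0 itself, u0 forces not not B but u0 does not force B.
u0 lacks atom B, so u0 does not force B.
So the root u0 does not force the formula.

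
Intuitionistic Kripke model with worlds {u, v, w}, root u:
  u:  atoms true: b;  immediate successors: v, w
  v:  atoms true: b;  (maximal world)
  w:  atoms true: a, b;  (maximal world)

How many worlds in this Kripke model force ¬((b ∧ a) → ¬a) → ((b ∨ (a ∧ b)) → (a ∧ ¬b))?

u: does not force it — u ⊮ ¬((b ∧ a) → ¬a) → ((b ∨ (a ∧ b)) → (a ∧ ¬b)): at the accessible world w, w ⊩ ¬((b ∧ a) → ¬a) but w ⊮ (b ∨ (a ∧ b)) → (a ∧ ¬b).
v: forces it.
w: does not force it — w ⊮ ¬((b ∧ a) → ¬a) → ((b ∨ (a ∧ b)) → (a ∧ ¬b)): already at w itself, w ⊩ ¬((b ∧ a) → ¬a) but w ⊮ (b ∨ (a ∧ b)) → (a ∧ ¬b).
Worlds forcing the formula: {v}.

1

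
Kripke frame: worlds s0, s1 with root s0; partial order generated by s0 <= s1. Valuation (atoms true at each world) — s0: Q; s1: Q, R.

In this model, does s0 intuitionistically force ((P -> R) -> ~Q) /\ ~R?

s0 ||-/- ((P -> R) -> ~Q) /\ ~R since s0 fails (P -> R) -> ~Q.

No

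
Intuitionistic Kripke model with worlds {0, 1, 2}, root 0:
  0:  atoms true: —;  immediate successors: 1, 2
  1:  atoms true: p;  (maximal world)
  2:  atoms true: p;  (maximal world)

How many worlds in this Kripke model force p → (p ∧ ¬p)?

0: does not force it — 0 ⊮ p → (p ∧ ¬p): at the accessible world 1, 1 ⊩ p but 1 ⊮ p ∧ ¬p.
1: does not force it — 1 ⊮ p → (p ∧ ¬p): already at 1 itself, 1 ⊩ p but 1 ⊮ p ∧ ¬p.
2: does not force it — 2 ⊮ p → (p ∧ ¬p): already at 2 itself, 2 ⊩ p but 2 ⊮ p ∧ ¬p.
Worlds forcing the formula: { }.

0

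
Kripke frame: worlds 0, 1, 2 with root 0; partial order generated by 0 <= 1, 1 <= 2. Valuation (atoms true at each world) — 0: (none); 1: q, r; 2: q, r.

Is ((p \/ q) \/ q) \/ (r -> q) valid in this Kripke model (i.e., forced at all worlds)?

0 ||- ((p \/ q) \/ q) \/ (r -> q) via the disjunct r -> q.
Since the root 0 forces ((p \/ q) \/ q) \/ (r -> q) and forcing is persistent (monotone upward), every world forces it.

Yes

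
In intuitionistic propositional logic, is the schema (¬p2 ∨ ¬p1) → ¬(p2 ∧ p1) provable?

Yes

This is a constructively valid De Morgan direction (disjunction of negations to negated conjunction), which is intuitionistically derivable.
If ¬p2 holds at a world then no accessible world forces p2, hence none forces p2 ∧ p1; likewise for ¬p1.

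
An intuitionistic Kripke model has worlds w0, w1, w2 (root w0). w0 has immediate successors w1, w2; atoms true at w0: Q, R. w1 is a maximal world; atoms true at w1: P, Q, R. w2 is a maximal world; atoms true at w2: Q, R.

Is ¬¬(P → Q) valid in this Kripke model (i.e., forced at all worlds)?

Yes

w0 ⊩ ¬¬(P → Q): no world accessible from w0 forces ¬(P → Q).
Since the root w0 forces ¬¬(P → Q) and forcing is persistent (monotone upward), every world forces it.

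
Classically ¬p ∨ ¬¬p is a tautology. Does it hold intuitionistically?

No

This is the weak law of excluded middle, which is not intuitionistically valid.
A Kripke countermodel: worlds 0, 1, 2; order generated by 0 ≤ 1, 0 ≤ 2; atoms true at each world — 0:{}; 1:{p}; 2:{}.
0 ⊮ ¬p ∨ ¬¬p: neither disjunct is forced at 0.
0 ⊮ ¬p since 1 is accessible from 0 and 1 ⊩ p.
So the root 0 does not force the formula.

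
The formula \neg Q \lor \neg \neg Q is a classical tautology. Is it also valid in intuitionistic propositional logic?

This is the weak law of excluded middle, which is not intuitionistically valid.
A Kripke countermodel: worlds s0, s1, s2; order generated by s0 \le s1, s0 \le s2; atoms true at each world — s0:{}; s1:{Q}; s2:{}.
s0 \nVdash \neg Q \lor \neg \neg Q: neither disjunct is forced at s0.
s0 \nVdash \neg Q since s1 is accessible from s0 and s1 \Vdash Q.
So the root s0 does not force the formula.

No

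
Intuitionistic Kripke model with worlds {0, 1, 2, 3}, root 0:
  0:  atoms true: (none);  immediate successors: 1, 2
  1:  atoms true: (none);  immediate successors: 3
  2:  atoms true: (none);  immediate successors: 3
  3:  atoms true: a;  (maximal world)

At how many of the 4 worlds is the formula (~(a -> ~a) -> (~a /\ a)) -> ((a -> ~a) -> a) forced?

4

0: forces it.
1: forces it.
2: forces it.
3: forces it.
Worlds forcing the formula: {0, 1, 2, 3}.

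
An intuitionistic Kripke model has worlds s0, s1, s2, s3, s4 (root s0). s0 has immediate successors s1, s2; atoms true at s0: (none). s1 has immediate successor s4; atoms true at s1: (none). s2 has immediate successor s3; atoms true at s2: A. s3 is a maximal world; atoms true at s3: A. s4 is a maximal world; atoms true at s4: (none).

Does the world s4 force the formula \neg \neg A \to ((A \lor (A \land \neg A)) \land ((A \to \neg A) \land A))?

Yes

s4 \Vdash \neg \neg A \to ((A \lor (A \land \neg A)) \land ((A \to \neg A) \land A)) vacuously: no world accessible from s4 forces the antecedent \neg \neg A.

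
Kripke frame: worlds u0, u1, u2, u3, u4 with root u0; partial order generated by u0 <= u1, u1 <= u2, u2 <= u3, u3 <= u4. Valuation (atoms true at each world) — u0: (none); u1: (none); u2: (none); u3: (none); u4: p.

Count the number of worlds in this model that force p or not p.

u0: does not force it — u0 does not force p or not p: neither disjunct is forced at u0.
u1: does not force it — u1 does not force p or not p: neither disjunct is forced at u1.
u2: does not force it — u2 does not force p or not p: neither disjunct is forced at u2.
u3: does not force it.
u4: forces it.
Worlds forcing the formula: {u4}.

1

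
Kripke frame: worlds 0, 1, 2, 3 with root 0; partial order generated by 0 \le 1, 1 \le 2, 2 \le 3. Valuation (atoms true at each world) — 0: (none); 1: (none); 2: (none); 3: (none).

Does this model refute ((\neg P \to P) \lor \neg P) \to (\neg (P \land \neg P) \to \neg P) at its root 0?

0 \Vdash ((\neg P \to P) \lor \neg P) \to (\neg (P \land \neg P) \to \neg P): every world accessible from 0 that forces (\neg P \to P) \lor \neg P (namely 0, 1, 2, 3) also forces \neg (P \land \neg P) \to \neg P.
So the root 0 forces ((\neg P \to P) \lor \neg P) \to (\neg (P \land \neg P) \to \neg P); the model is not a countermodel.

No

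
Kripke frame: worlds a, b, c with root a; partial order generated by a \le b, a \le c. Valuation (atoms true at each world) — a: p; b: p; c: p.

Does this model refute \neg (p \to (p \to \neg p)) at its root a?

a \Vdash \neg (p \to (p \to \neg p)): no world accessible from a forces p \to (p \to \neg p).
So the root a forces \neg (p \to (p \to \neg p)); the model is not a countermodel.

No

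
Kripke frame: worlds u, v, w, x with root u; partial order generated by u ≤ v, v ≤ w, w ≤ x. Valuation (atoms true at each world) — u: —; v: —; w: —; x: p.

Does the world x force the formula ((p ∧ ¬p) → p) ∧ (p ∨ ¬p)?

Yes

x ⊩ ((p ∧ ¬p) → p) ∧ (p ∨ ¬p) since x forces both conjuncts.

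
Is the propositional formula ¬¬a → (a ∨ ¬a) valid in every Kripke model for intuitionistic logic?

This is a variant of double-negation elimination (deriving excluded middle from double negation), which is not intuitionistically valid.
A Kripke countermodel: worlds 0, 1; order generated by 0 ≤ 1; atoms true at each world — 0:{}; 1:{a}.
0 ⊮ ¬¬a → (a ∨ ¬a): already at 0 itself, 0 ⊩ ¬¬a but 0 ⊮ a ∨ ¬a.
0 ⊮ a ∨ ¬a: neither disjunct is forced at 0.
0 lacks atom a, so 0 ⊮ a.
So the root 0 does not force the formula.

No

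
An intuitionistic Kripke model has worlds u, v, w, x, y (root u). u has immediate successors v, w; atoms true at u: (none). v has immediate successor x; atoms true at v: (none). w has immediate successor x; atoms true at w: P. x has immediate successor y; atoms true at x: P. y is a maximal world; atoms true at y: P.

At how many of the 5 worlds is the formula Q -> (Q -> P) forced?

5

u: forces it.
v: forces it.
w: forces it.
x: forces it.
y: forces it.
Worlds forcing the formula: {u, v, w, x, y}.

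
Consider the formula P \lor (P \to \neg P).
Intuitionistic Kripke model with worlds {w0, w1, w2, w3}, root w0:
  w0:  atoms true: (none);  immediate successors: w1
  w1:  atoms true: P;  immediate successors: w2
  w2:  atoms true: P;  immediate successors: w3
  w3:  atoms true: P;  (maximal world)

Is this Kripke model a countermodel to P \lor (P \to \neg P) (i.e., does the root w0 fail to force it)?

w0 \nVdash P \lor (P \to \neg P): neither disjunct is forced at w0.
w0 lacks atom P, so w0 \nVdash P.
So the root w0 does not force P \lor (P \to \neg P); the model is a countermodel.

Yes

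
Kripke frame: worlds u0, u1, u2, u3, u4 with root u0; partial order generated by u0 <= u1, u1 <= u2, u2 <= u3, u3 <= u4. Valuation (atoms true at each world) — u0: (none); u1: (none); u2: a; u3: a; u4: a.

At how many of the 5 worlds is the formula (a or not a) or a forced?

3

u0: does not force it — u0 does not force (a or not a) or a: neither disjunct is forced at u0.
u1: does not force it.
u2: forces it.
u3: forces it.
u4: forces it.
Worlds forcing the formula: {u2, u3, u4}.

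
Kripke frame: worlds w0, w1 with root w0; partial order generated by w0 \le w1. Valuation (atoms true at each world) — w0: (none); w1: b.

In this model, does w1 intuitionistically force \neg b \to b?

Yes

w1 \Vdash \neg b \to b vacuously: no world accessible from w1 forces the antecedent \neg b.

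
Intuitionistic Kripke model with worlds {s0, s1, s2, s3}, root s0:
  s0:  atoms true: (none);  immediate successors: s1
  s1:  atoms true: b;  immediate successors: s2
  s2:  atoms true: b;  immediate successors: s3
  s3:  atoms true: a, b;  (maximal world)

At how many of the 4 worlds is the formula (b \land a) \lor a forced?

1

s0: does not force it — s0 \nVdash (b \land a) \lor a: neither disjunct is forced at s0.
s1: does not force it — s1 \nVdash (b \land a) \lor a: neither disjunct is forced at s1.
s2: does not force it.
s3: forces it.
Worlds forcing the formula: {s3}.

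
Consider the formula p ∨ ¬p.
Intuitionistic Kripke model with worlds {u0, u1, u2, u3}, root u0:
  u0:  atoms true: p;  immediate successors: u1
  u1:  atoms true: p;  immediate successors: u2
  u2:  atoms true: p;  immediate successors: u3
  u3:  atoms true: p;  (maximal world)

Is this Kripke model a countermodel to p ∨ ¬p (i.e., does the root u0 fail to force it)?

No

u0 ⊩ p ∨ ¬p via the disjunct p.
So the root u0 forces p ∨ ¬p; the model is not a countermodel.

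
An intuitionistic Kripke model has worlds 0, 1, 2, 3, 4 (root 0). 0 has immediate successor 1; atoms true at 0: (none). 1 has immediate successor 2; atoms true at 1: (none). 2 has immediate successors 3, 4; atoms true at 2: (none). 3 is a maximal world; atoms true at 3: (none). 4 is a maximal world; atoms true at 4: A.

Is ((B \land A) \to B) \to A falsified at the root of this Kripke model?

0 \nVdash ((B \land A) \to B) \to A: already at 0 itself, 0 \Vdash (B \land A) \to B but 0 \nVdash A.
0 lacks atom A, so 0 \nVdash A.
So the root 0 does not force ((B \land A) \to B) \to A; the model is a countermodel.

Yes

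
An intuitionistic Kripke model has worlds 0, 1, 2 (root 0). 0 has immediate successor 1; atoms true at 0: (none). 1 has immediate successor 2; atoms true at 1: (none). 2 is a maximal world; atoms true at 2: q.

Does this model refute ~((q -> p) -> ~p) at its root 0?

0 ||-/- ~((q -> p) -> ~p) since 0 is accessible from 0 and 0 ||- (q -> p) -> ~p.
0 ||- (q -> p) -> ~p vacuously: no world accessible from 0 forces the antecedent q -> p.
So the root 0 does not force ~((q -> p) -> ~p); the model is a countermodel.

Yes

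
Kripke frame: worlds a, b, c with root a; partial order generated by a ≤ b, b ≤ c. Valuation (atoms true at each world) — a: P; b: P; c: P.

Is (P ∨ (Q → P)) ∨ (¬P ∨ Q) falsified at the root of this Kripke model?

No

a ⊩ (P ∨ (Q → P)) ∨ (¬P ∨ Q) via the disjunct P ∨ (Q → P).
So the root a forces (P ∨ (Q → P)) ∨ (¬P ∨ Q); the model is not a countermodel.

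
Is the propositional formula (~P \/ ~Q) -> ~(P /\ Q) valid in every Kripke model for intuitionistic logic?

Yes

This is a constructively valid De Morgan direction (disjunction of negations to negated conjunction), which is intuitionistically derivable.
If ~P holds at a world then no accessible world forces P, hence none forces P /\ Q; likewise for ~Q.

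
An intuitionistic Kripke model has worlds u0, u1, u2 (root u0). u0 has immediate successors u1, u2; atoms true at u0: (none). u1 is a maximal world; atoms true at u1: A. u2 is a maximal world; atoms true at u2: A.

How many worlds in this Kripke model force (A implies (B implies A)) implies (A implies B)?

u0: does not force it — u0 does not force (A implies (B implies A)) implies (A implies B): already at u0 itself, u0 forces A implies (B implies A) but u0 does not force A implies B.
u1: does not force it — u1 does not force (A implies (B implies A)) implies (A implies B): already at u1 itself, u1 forces A implies (B implies A) but u1 does not force A implies B.
u2: does not force it.
Worlds forcing the formula: { }.

0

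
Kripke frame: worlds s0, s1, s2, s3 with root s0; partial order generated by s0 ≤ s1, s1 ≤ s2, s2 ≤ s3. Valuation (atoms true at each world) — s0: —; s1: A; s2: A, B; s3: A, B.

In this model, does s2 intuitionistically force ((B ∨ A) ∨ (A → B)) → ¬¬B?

s2 ⊩ ((B ∨ A) ∨ (A → B)) → ¬¬B: every world accessible from s2 that forces (B ∨ A) ∨ (A → B) (namely s2, s3) also forces ¬¬B.

Yes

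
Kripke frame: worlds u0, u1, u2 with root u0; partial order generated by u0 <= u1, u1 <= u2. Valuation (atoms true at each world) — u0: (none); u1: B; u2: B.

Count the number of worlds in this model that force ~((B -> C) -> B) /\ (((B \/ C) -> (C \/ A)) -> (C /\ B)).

u0: does not force it — u0 ||-/- ~((B -> C) -> B) /\ (((B \/ C) -> (C \/ A)) -> (C /\ B)) since u0 fails ~((B -> C) -> B).
u1: does not force it — u1 ||-/- ~((B -> C) -> B) /\ (((B \/ C) -> (C \/ A)) -> (C /\ B)) since u1 fails ~((B -> C) -> B).
u2: does not force it.
Worlds forcing the formula: { }.

0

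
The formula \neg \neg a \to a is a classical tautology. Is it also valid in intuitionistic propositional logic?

No

This is double-negation elimination, which is not intuitionistically valid.
A Kripke countermodel: worlds 0, 1; order generated by 0 \le 1; atoms true at each world — 0:{}; 1:{a}.
0 \nVdash \neg \neg a \to a: already at 0 itself, 0 \Vdash \neg \neg a but 0 \nVdash a.
0 lacks atom a, so 0 \nVdash a.
So the root 0 does not force the formula.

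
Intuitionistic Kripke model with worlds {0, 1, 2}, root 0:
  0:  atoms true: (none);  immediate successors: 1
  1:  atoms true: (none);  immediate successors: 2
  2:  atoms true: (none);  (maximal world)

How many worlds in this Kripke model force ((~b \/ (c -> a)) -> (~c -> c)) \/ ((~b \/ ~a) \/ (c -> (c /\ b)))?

0: forces it.
1: forces it.
2: forces it.
Worlds forcing the formula: {0, 1, 2}.

3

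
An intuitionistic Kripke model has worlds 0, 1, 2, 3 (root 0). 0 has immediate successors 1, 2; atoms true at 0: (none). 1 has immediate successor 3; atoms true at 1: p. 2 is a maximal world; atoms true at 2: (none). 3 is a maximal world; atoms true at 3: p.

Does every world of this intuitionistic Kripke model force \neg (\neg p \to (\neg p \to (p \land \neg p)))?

Not every world: 0 \nVdash \neg (\neg p \to (\neg p \to (p \land \neg p))).
0 \nVdash \neg (\neg p \to (\neg p \to (p \land \neg p))) since 1 is accessible from 0 and 1 \Vdash \neg p \to (\neg p \to (p \land \neg p)).
1 \Vdash \neg p \to (\neg p \to (p \land \neg p)) vacuously: no world accessible from 1 forces the antecedent \neg p.

No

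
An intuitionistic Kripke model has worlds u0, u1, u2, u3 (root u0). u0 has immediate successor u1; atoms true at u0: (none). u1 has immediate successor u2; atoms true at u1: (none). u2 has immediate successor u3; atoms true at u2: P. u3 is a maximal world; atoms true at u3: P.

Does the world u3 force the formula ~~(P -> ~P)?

No

u3 ||-/- ~~(P -> ~P) since u3 is accessible from u3 and u3 ||- ~(P -> ~P).
u3 ||- ~(P -> ~P): no world accessible from u3 forces P -> ~P.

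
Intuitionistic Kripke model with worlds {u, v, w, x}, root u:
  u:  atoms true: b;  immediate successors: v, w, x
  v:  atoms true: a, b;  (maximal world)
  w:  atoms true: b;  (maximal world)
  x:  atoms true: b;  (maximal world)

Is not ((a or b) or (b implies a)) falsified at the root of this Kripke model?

u does not force not ((a or b) or (b implies a)) since u is accessible from u and u forces (a or b) or (b implies a).
u forces (a or b) or (b implies a) via the disjunct a or b.
So the root u does not force not ((a or b) or (b implies a)); the model is a countermodel.

Yes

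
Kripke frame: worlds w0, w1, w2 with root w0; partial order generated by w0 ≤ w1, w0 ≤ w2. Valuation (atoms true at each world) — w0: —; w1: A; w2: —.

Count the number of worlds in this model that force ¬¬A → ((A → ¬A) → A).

3

w0: forces it.
w1: forces it.
w2: forces it.
Worlds forcing the formula: {w0, w1, w2}.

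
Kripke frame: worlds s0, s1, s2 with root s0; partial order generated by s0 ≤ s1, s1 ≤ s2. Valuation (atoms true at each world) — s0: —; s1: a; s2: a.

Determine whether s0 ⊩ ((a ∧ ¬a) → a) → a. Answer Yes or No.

No

s0 ⊮ ((a ∧ ¬a) → a) → a: already at s0 itself, s0 ⊩ (a ∧ ¬a) → a but s0 ⊮ a.
s0 lacks atom a, so s0 ⊮ a.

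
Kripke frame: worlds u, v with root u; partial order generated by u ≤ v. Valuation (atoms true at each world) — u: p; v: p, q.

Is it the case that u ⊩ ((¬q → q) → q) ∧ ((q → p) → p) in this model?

No

u ⊮ ((¬q → q) → q) ∧ ((q → p) → p) since u fails (¬q → q) → q.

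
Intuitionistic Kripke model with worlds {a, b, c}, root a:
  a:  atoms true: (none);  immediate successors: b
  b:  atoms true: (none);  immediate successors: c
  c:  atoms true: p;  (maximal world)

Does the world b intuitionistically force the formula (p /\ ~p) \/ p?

b ||-/- (p /\ ~p) \/ p: neither disjunct is forced at b.
b ||-/- p /\ ~p since b fails p.

No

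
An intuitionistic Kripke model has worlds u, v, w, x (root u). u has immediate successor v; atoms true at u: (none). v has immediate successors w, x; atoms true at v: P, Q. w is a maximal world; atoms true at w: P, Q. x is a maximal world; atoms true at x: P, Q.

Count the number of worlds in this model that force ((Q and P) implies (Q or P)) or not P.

u: forces it.
v: forces it.
w: forces it.
x: forces it.
Worlds forcing the formula: {u, v, w, x}.

4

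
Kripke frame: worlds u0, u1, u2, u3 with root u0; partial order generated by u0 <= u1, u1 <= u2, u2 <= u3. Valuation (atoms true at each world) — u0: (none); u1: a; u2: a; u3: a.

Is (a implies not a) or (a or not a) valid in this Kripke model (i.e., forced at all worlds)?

Not every world: u0 does not force (a implies not a) or (a or not a).
u0 does not force (a implies not a) or (a or not a): neither disjunct is forced at u0.
u0 does not force a implies not a: at the accessible world u1, u1 forces a but u1 does not force not a.

No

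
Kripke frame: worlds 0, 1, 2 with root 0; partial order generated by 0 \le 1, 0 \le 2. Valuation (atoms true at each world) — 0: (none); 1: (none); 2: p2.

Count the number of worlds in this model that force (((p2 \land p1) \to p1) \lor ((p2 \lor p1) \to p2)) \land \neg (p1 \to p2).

0

0: does not force it — 0 \nVdash (((p2 \land p1) \to p1) \lor ((p2 \lor p1) \to p2)) \land \neg (p1 \to p2) since 0 fails \neg (p1 \to p2).
1: does not force it — 1 \nVdash (((p2 \land p1) \to p1) \lor ((p2 \lor p1) \to p2)) \land \neg (p1 \to p2) since 1 fails \neg (p1 \to p2).
2: does not force it.
Worlds forcing the formula: { }.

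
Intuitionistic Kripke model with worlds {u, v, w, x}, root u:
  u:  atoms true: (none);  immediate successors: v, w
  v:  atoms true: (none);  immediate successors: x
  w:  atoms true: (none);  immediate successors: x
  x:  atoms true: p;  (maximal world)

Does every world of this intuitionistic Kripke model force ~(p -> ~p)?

Yes

u ||- ~(p -> ~p): no world accessible from u forces p -> ~p.
Since the root u forces ~(p -> ~p) and forcing is persistent (monotone upward), every world forces it.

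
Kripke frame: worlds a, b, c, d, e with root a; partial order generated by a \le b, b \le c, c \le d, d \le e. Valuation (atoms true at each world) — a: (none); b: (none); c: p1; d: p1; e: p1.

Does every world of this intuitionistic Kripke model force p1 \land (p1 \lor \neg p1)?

No

Not every world: a \nVdash p1 \land (p1 \lor \neg p1).
a \nVdash p1 \land (p1 \lor \neg p1) since a fails p1.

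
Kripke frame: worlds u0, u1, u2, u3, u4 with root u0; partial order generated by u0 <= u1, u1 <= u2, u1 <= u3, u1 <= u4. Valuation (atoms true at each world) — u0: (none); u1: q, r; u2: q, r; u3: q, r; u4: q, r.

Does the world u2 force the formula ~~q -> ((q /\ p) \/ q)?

u2 ||- ~~q -> ((q /\ p) \/ q): every world accessible from u2 that forces ~~q (namely u2) also forces (q /\ p) \/ q.

Yes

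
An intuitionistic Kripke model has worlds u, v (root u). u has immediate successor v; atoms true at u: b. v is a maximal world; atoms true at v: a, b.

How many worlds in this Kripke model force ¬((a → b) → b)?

u: does not force it — u ⊮ ¬((a → b) → b) since u is accessible from u and u ⊩ (a → b) → b.
v: does not force it.
Worlds forcing the formula: { }.

0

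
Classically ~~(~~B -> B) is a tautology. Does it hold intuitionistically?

Yes

This is the double negation of double-negation elimination, which is intuitionistically derivable.
By Glivenko's theorem the double negation of any classical propositional tautology is intuitionistically provable; ~~B -> B is classically a tautology.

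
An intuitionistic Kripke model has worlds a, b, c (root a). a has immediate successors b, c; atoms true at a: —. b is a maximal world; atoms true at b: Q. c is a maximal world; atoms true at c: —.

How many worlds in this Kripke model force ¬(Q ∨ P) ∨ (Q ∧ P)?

1

a: does not force it — a ⊮ ¬(Q ∨ P) ∨ (Q ∧ P): neither disjunct is forced at a.
b: does not force it — b ⊮ ¬(Q ∨ P) ∨ (Q ∧ P): neither disjunct is forced at b.
c: forces it.
Worlds forcing the formula: {c}.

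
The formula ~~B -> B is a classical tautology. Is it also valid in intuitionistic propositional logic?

No

This is double-negation elimination, which is not intuitionistically valid.
A Kripke countermodel: worlds u0, u1; order generated by u0 <= u1; atoms true at each world — u0:{}; u1:{B}.
u0 ||-/- ~~B -> B: already at u0 itself, u0 ||- ~~B but u0 ||-/- B.
u0 lacks atom B, so u0 ||-/- B.
So the root u0 does not force the formula.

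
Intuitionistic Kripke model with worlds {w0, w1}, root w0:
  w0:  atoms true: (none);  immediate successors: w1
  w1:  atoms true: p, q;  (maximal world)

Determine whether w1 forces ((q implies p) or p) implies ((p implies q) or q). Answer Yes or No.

w1 forces ((q implies p) or p) implies ((p implies q) or q): every world accessible from w1 that forces (q implies p) or p (namely w1) also forces (p implies q) or q.

Yes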